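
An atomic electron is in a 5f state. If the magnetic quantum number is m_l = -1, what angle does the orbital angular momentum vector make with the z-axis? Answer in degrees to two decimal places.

θ ≈ 106.78°

The 5f subshell has l = 3.
|L| = √(l(l+1)) ℏ = 2√3 ℏ.
L_z = m_l ℏ = −1ℏ.
cos θ = L_z/|L| = -1/√12, so θ ≈ 106.78°.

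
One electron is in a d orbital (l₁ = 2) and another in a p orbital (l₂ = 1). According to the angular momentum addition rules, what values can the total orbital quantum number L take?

L = 1, 2, 3

Angular momentum addition gives L = |l₁ − l₂|, …, l₁ + l₂.
L ∈ {1, 2, 3}.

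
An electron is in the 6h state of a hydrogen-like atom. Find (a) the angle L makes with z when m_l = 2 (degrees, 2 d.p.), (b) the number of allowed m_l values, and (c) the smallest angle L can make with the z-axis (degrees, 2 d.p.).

θ(m_l=2) ≈ 68.58°; 11 values; θ_min ≈ 24.09°

The 6h subshell has l = 5.
For m_l = 2: cos θ = 2/√30, θ ≈ 68.58°.
There are 2l+1 = 11 values of m_l.
cos θ_min = 5/√30, so θ_min ≈ 24.09°.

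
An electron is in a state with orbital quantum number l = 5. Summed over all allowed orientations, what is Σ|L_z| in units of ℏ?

The allowed m_l values are -5, -4, -3, -2, -1, 0, 1, 2, 3, 4, 5.
Σ|m_l| = l(l+1) = 30.

Σ|L_z| = 30 ℏ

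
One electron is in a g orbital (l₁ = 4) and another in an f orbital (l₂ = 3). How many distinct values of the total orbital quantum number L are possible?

The total orbital quantum number L ranges from |l₁ − l₂| to l₁ + l₂ in integer steps.
Allowed values: L = 1, 2, 3, 4, 5, 6, 7.
That is 7 values.

7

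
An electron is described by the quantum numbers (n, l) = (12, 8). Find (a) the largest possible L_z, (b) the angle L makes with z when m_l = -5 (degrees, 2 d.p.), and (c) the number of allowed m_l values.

L_z,max = 8ℏ; θ(m_l=-5) ≈ 126.10°; 17 values

L_z,max = lℏ = 8ℏ.
For m_l = -5: cos θ = -5/√72, θ ≈ 126.10°.
There are 2l+1 = 17 values of m_l.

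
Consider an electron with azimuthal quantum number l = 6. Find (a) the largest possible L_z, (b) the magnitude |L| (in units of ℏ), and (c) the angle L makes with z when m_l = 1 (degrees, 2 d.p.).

L_z,max = lℏ = 6ℏ.
|L| = ℏ√(6·7) = √42 ℏ ≈ 6.481ℏ.
For m_l = 1: cos θ = 1/√42, θ ≈ 81.12°.

L_z,max = 6ℏ; |L| = √42 ℏ ≈ 6.481ℏ; θ(m_l=1) ≈ 81.12°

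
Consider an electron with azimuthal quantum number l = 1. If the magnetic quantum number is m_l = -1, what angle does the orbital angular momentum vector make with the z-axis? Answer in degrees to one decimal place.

|L|² = l(l+1)ℏ² = 2ℏ², so |L| = √2 ℏ.
L_z = m_l ℏ = −1ℏ.
cos θ = L_z/|L| = -1/√2, so θ ≈ 135.0°.

θ ≈ 135.0°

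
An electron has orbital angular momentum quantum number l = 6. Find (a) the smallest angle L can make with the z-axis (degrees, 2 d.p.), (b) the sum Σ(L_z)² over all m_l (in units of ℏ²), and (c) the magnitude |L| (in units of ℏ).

cos θ_min = 6/√42, so θ_min ≈ 22.21°.
Σ m_l² = 182, so Σ(L_z)² = 182 ℏ².
|L| = ℏ√(6·7) = √42 ℏ ≈ 6.481ℏ.

θ_min ≈ 22.21°; Σ(L_z)² = 182 ℏ²; |L| = √42 ℏ ≈ 6.481ℏ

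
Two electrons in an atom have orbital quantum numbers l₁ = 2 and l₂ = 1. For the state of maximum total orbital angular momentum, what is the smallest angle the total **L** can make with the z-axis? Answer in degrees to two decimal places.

θ_min ≈ 30.00°

By the triangle rule, |l₁ − l₂| ≤ L ≤ l₁ + l₂.
Allowed values: L = 1, 2, 3.
The maximum is L = 3, with |L_tot| = ℏ√(3·4) = 2√3 ℏ.
The minimum angle with z is arccos(3/√12) ≈ 30.00°.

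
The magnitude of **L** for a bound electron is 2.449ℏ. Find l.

(|L|/ℏ)² = l(l+1) = 6.
l² + l − 6 = 0 ⇒ l = 2.

l = 2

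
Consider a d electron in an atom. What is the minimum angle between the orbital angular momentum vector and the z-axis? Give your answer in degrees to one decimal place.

θ_min ≈ 35.3°

For a d orbital, l = 2.
|L| = √(l(l+1)) ℏ = √6 ℏ.
The smallest angle corresponds to the largest L_z, i.e. m_l = l = 2, giving L_z = 2ℏ.
cos θ_min = 2/√6, so θ_min ≈ 35.3°.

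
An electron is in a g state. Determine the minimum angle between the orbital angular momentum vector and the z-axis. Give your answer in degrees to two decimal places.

θ_min ≈ 26.57°

The letter g corresponds to l = 4.
|L| = √(l(l+1)) ℏ = 2√5 ℏ.
The smallest angle corresponds to the largest L_z, i.e. m_l = l = 4, giving L_z = 4ℏ.
cos θ_min = 4/√20, so θ_min ≈ 26.57°.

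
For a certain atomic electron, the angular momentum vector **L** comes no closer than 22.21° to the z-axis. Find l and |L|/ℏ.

l = 6, |L| = √42 ℏ ≈ 6.481ℏ

cos θ_min = l/√(l(l+1)) = √(l/(l+1)), so l/(l+1) = cos²(22.21°) = 0.8571.
Thus l = 0.8571/(1 − 0.8571) ≈ 6.
Then |L| = ℏ√(6·7) = √42 ℏ.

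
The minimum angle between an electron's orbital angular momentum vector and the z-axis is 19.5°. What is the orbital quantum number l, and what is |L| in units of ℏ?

At minimum angle, m_l = l, so cos θ = l/√(l(l+1)); cos²θ = l/(l+1) = 0.8886.
Solving: l = 8.
Then |L| = ℏ√(8·9) = 6√2 ℏ.

l = 8, |L| = 6√2 ℏ ≈ 8.485ℏ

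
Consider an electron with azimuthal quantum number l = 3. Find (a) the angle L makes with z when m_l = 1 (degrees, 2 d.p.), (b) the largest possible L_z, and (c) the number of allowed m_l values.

θ(m_l=1) ≈ 73.22°; L_z,max = 3ℏ; 7 values

For m_l = 1: cos θ = 1/√12, θ ≈ 73.22°.
L_z,max = lℏ = 3ℏ.
There are 2l+1 = 7 values of m_l.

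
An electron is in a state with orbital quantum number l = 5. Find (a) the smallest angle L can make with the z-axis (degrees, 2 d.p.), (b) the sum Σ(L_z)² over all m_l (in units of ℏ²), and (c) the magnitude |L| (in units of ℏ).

cos θ_min = 5/√30, so θ_min ≈ 24.09°.
Σ m_l² = 110, so Σ(L_z)² = 110 ℏ².
|L| = ℏ√(5·6) = √30 ℏ ≈ 5.477ℏ.

θ_min ≈ 24.09°; Σ(L_z)² = 110 ℏ²; |L| = √30 ℏ ≈ 5.477ℏ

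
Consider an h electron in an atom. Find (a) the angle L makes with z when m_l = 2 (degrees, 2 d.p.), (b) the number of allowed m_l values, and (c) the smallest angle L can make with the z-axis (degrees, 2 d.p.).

θ(m_l=2) ≈ 68.58°; 11 values; θ_min ≈ 24.09°

An h state has l = 5.
For m_l = 2: cos θ = 2/√30, θ ≈ 68.58°.
There are 2l+1 = 11 values of m_l.
cos θ_min = 5/√30, so θ_min ≈ 24.09°.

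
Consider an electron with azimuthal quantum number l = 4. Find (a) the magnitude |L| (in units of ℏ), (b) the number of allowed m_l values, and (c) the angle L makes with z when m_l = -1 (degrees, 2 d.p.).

|L| = 2√5 ℏ ≈ 4.472ℏ; 9 values; θ(m_l=-1) ≈ 102.92°

|L| = ℏ√(4·5) = 2√5 ℏ ≈ 4.472ℏ.
There are 2l+1 = 9 values of m_l.
For m_l = -1: cos θ = -1/√20, θ ≈ 102.92°.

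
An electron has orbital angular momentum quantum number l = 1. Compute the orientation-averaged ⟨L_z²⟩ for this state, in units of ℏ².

⟨L_z²⟩ = 0.6667 ℏ²

m_l runs from −1 to 1, i.e. {-1, 0, 1}.
Average of L_z² over 3 states: 2/3 ℏ² = 0.6667 ℏ².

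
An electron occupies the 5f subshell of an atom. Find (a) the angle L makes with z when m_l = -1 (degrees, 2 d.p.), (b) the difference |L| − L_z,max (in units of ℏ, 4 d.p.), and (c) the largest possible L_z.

5f means n = 5, l = 3.
For m_l = -1: cos θ = -1/√12, θ ≈ 106.78°.
|L| − L_z,max = (2√3 − 3)ℏ ≈ 0.4641ℏ.
L_z,max = lℏ = 3ℏ.

θ(m_l=-1) ≈ 106.78°; |L|−L_z,max ≈ 0.4641ℏ; L_z,max = 3ℏ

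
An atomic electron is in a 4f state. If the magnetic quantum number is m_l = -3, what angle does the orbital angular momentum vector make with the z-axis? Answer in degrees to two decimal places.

4f means n = 4, l = 3.
|L|² = l(l+1)ℏ² = 12ℏ², so |L| = 2√3 ℏ.
L_z = m_l ℏ = −3ℏ.
cos θ = L_z/|L| = -3/√12, so θ ≈ 150.00°.

θ ≈ 150.00°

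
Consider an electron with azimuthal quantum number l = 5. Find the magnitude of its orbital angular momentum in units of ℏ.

|L| = ℏ√(l(l+1)) = ℏ√(5·6) = √30 ℏ

|L| = √30 ℏ ≈ 5.477ℏ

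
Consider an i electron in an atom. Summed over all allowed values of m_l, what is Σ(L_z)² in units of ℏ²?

Σ(L_z)² = 182 ℏ²

For an i orbital, l = 6.
The allowed m_l values are -6, -5, -4, -3, -2, -1, 0, 1, 2, 3, 4, 5, 6.
Σ m_l² = 2·(1 + 4 + 9 + 16 + 25 + 36) = 182.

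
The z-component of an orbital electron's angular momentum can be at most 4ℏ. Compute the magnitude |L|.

Since max m_l = l, l = 4.
|L| = √(l(l+1)) ℏ = 2√5 ℏ.

|L| = 2√5 ℏ ≈ 4.472ℏ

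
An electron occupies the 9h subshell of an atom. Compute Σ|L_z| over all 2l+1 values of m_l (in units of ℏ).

The 9h subshell has l = 5.
The allowed m_l values are -5, -4, -3, -2, -1, 0, 1, 2, 3, 4, 5.
Σ|m_l| = 2·5(5+1)/2 = 30.

Σ|L_z| = 30 ℏ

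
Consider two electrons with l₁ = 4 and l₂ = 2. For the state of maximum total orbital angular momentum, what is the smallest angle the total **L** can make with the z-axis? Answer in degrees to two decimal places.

The total orbital quantum number L ranges from |l₁ − l₂| to l₁ + l₂ in integer steps.
L ∈ {2, 3, 4, 5, 6}.
The maximum is L = 6, with |L_tot| = ℏ√(6·7) = √42 ℏ.
The minimum angle with z is arccos(6/√42) ≈ 22.21°.

θ_min ≈ 22.21°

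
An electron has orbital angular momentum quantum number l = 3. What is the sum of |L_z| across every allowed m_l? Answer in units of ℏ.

The allowed m_l values are -3, -2, -1, 0, 1, 2, 3.
Σ|m_l| = l(l+1) = 12.

Σ|L_z| = 12 ℏ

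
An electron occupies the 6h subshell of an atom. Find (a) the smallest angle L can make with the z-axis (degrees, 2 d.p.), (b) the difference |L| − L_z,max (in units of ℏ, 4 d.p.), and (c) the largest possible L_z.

θ_min ≈ 24.09°; |L|−L_z,max ≈ 0.4772ℏ; L_z,max = 5ℏ

The 6h subshell has l = 5.
cos θ_min = 5/√30, so θ_min ≈ 24.09°.
|L| − L_z,max = (√30 − 5)ℏ ≈ 0.4772ℏ.
L_z,max = lℏ = 5ℏ.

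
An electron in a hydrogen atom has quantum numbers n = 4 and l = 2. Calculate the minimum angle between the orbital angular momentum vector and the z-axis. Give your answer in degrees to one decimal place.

|L|² = l(l+1)ℏ² = 6ℏ², so |L| = √6 ℏ.
The smallest angle corresponds to the largest L_z, i.e. m_l = l = 2, giving L_z = 2ℏ.
cos θ_min = 2/√6, so θ_min ≈ 35.3°.

θ_min ≈ 35.3°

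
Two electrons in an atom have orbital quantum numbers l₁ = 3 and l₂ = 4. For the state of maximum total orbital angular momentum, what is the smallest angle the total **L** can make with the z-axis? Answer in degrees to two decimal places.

By the triangle rule, |l₁ − l₂| ≤ L ≤ l₁ + l₂.
So L can be 1, 2, 3, 4, 5, 6, 7.
The maximum is L = 7, with |L_tot| = ℏ√(7·8) = 2√14 ℏ.
The minimum angle with z is arccos(7/√56) ≈ 20.70°.

θ_min ≈ 20.70°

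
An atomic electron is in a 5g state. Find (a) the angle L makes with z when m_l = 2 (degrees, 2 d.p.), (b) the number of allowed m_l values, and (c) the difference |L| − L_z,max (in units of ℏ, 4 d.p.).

θ(m_l=2) ≈ 63.43°; 9 values; |L|−L_z,max ≈ 0.4721ℏ

For 5g, l = 4.
For m_l = 2: cos θ = 2/√20, θ ≈ 63.43°.
There are 2l+1 = 9 values of m_l.
|L| − L_z,max = (2√5 − 4)ℏ ≈ 0.4721ℏ.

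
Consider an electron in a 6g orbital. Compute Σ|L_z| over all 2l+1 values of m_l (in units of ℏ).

6g means n = 6, l = 4.
m_l runs from −4 to 4, i.e. {-4, -3, -2, -1, 0, 1, 2, 3, 4}.
Σ|m_l| = 2·4(4+1)/2 = 20.

Σ|L_z| = 20 ℏ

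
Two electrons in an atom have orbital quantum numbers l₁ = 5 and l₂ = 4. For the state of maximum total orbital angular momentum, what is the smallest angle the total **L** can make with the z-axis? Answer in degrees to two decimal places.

By the triangle rule, |l₁ − l₂| ≤ L ≤ l₁ + l₂.
So L can be 1, 2, 3, 4, 5, 6, 7, 8, 9.
The maximum is L = 9, with |L_tot| = ℏ√(9·10) = 3√10 ℏ.
The minimum angle with z is arccos(9/√90) ≈ 18.43°.

θ_min ≈ 18.43°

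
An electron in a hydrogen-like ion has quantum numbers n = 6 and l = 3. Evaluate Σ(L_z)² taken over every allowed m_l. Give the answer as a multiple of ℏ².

Σ(L_z)² = 28 ℏ²

The allowed m_l values are -3, -2, -1, 0, 1, 2, 3.
Summing m² from −3 to 3: Σ m_l² = 28.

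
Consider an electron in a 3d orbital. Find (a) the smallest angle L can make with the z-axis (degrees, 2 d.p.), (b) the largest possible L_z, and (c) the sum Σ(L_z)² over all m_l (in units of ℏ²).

θ_min ≈ 35.26°; L_z,max = 2ℏ; Σ(L_z)² = 10 ℏ²

3d means n = 3, l = 2.
cos θ_min = 2/√6, so θ_min ≈ 35.26°.
L_z,max = lℏ = 2ℏ.
Σ m_l² = 10, so Σ(L_z)² = 10 ℏ².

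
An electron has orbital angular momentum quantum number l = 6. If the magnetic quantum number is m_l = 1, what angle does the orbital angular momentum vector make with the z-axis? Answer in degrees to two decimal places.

θ ≈ 81.12°

|L|² = l(l+1)ℏ² = 42ℏ², so |L| = √42 ℏ.
L_z = m_l ℏ = 1ℏ.
cos θ = L_z/|L| = 1/√42, so θ ≈ 81.12°.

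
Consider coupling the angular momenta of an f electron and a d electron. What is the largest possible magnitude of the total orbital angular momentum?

By the triangle rule, |l₁ − l₂| ≤ L ≤ l₁ + l₂.
L ∈ {1, 2, 3, 4, 5}.
The largest magnitude corresponds to L = 5: |L_tot| = ℏ√(5·6) = √30 ℏ.

|L_tot|_max = √30 ℏ ≈ 5.477ℏ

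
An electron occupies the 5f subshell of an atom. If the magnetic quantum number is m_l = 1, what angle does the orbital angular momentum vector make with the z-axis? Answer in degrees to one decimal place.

θ ≈ 73.2°

For 5f, l = 3.
|L| = √(l(l+1)) ℏ = 2√3 ℏ.
L_z = m_l ℏ = 1ℏ.
cos θ = L_z/|L| = 1/√12, so θ ≈ 73.2°.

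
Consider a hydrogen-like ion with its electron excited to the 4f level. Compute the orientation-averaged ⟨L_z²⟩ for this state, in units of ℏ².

The 4f level has l = 3.
The allowed m_l values are -3, -2, -1, 0, 1, 2, 3.
Average of L_z² over 7 states: 28/7 ℏ² = 4 ℏ².

⟨L_z²⟩ = 4 ℏ²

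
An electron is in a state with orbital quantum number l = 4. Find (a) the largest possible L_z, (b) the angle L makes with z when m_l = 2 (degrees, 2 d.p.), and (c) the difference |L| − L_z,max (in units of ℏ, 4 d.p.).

L_z,max = 4ℏ; θ(m_l=2) ≈ 63.43°; |L|−L_z,max ≈ 0.4721ℏ

L_z,max = lℏ = 4ℏ.
For m_l = 2: cos θ = 2/√20, θ ≈ 63.43°.
|L| − L_z,max = (2√5 − 4)ℏ ≈ 0.4721ℏ.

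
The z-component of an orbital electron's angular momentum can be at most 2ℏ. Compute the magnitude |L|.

|L| = √6 ℏ ≈ 2.449ℏ

The maximum L_z equals lℏ, giving l = 2.
|L| = √(l(l+1)) ℏ = √6 ℏ.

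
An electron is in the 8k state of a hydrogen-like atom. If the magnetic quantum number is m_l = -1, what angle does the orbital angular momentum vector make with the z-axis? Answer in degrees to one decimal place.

θ ≈ 97.7°

The 8k subshell has l = 7.
|L| = ℏ√(l(l+1)) = 2√14 ℏ.
L_z = m_l ℏ = −1ℏ.
cos θ = L_z/|L| = -1/√56, so θ ≈ 97.7°.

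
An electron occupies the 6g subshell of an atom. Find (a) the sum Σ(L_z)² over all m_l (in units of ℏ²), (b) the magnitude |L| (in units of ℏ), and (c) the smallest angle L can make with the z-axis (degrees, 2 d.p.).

Σ(L_z)² = 60 ℏ²; |L| = 2√5 ℏ ≈ 4.472ℏ; θ_min ≈ 26.57°

6g means n = 6, l = 4.
Σ m_l² = 60, so Σ(L_z)² = 60 ℏ².
|L| = ℏ√(4·5) = 2√5 ℏ ≈ 4.472ℏ.
cos θ_min = 4/√20, so θ_min ≈ 26.57°.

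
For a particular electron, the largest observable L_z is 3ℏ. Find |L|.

|L| = 2√3 ℏ ≈ 3.464ℏ

Since max m_l = l, l = 3.
Then |L| = ℏ√(3·4) = 2√3 ℏ.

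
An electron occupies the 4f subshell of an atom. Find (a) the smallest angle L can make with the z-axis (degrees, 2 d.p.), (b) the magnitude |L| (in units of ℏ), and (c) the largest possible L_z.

θ_min ≈ 30.00°; |L| = 2√3 ℏ ≈ 3.464ℏ; L_z,max = 3ℏ

4f means n = 4, l = 3.
cos θ_min = 3/√12, so θ_min ≈ 30.00°.
|L| = ℏ√(3·4) = 2√3 ℏ ≈ 3.464ℏ.
L_z,max = lℏ = 3ℏ.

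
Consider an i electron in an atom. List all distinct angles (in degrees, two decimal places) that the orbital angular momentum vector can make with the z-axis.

θ ∈ {22.21°, 39.51°, 51.89°, 62.42°, 72.02°, 81.12°, 90.00°, 98.88°, 107.98°, 117.58°, 128.11°, 140.49°, 157.79°}

For an i orbital, l = 6.
|L|² = l(l+1)ℏ² = 42ℏ², so |L| = √42 ℏ.
cos θ = m_l/√42 for each m_l ∈ {-6, -5, -4, -3, -2, -1, 0, 1, 2, 3, 4, 5, 6}.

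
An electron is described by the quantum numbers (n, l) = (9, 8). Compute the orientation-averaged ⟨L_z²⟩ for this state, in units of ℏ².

⟨L_z²⟩ = 24 ℏ²

The allowed m_l values are -8, -7, -6, -5, -4, -3, -2, -1, 0, 1, 2, 3, 4, 5, 6, 7, 8.
Average of L_z² over 17 states: 408/17 ℏ² = 24 ℏ².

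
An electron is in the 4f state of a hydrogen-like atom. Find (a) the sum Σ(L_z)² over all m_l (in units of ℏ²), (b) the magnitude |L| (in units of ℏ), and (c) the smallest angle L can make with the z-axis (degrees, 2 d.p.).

4f means n = 4, l = 3.
Σ m_l² = 28, so Σ(L_z)² = 28 ℏ².
|L| = ℏ√(3·4) = 2√3 ℏ ≈ 3.464ℏ.
cos θ_min = 3/√12, so θ_min ≈ 30.00°.

Σ(L_z)² = 28 ℏ²; |L| = 2√3 ℏ ≈ 3.464ℏ; θ_min ≈ 30.00°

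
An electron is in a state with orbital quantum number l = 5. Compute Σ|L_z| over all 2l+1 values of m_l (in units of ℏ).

Σ|L_z| = 30 ℏ

m_l runs from −5 to 5, i.e. {-5, -4, -3, -2, -1, 0, 1, 2, 3, 4, 5}.
Σ|m_l| = 2(1+2+…+5) = 30.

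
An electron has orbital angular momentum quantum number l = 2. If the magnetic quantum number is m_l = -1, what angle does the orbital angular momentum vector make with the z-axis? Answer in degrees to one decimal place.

|L|² = l(l+1)ℏ² = 6ℏ², so |L| = √6 ℏ.
L_z = m_l ℏ = −1ℏ.
cos θ = L_z/|L| = -1/√6, so θ ≈ 114.1°.

θ ≈ 114.1°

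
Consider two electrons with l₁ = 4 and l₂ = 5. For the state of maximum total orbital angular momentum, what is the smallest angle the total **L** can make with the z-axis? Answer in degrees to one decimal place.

θ_min ≈ 18.4°

By the triangle rule, |l₁ − l₂| ≤ L ≤ l₁ + l₂.
L ∈ {1, 2, 3, 4, 5, 6, 7, 8, 9}.
The maximum is L = 9, with |L_tot| = ℏ√(9·10) = 3√10 ℏ.
The minimum angle with z is arccos(9/√90) ≈ 18.4°.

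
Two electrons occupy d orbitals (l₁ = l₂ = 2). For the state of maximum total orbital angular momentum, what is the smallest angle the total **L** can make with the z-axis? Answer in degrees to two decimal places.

θ_min ≈ 26.57°

Angular momentum addition gives L = |l₁ − l₂|, …, l₁ + l₂.
So L can be 0, 1, 2, 3, 4.
The maximum is L = 4, with |L_tot| = ℏ√(4·5) = 2√5 ℏ.
The minimum angle with z is arccos(4/√20) ≈ 26.57°.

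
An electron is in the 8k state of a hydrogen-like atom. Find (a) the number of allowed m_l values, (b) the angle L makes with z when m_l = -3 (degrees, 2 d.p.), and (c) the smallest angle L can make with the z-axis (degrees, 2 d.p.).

15 values; θ(m_l=-3) ≈ 113.63°; θ_min ≈ 20.70°

8k means n = 8, l = 7.
There are 2l+1 = 15 values of m_l.
For m_l = -3: cos θ = -3/√56, θ ≈ 113.63°.
cos θ_min = 7/√56, so θ_min ≈ 20.70°.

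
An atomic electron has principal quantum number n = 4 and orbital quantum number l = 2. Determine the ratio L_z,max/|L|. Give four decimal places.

L_z,max/|L| = 0.8165

|L| = √6 ℏ ≈ 2.4495ℏ, while L_z,max = lℏ = 2ℏ.
L_z,max/|L| = 2/√6 = 0.8165.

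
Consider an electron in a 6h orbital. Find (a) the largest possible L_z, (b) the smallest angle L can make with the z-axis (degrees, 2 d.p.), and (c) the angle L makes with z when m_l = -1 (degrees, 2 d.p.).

L_z,max = 5ℏ; θ_min ≈ 24.09°; θ(m_l=-1) ≈ 100.52°

For 6h, l = 5.
L_z,max = lℏ = 5ℏ.
cos θ_min = 5/√30, so θ_min ≈ 24.09°.
For m_l = -1: cos θ = -1/√30, θ ≈ 100.52°.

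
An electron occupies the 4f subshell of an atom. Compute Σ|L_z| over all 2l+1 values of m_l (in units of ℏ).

The 4f subshell has l = 3.
The allowed m_l values are -3, -2, -1, 0, 1, 2, 3.
Σ|m_l| = 2(1+2+…+3) = 12.

Σ|L_z| = 12 ℏ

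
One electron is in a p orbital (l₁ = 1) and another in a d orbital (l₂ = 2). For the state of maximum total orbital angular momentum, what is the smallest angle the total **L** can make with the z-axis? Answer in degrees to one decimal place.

By the triangle rule, |l₁ − l₂| ≤ L ≤ l₁ + l₂.
So L can be 1, 2, 3.
The maximum is L = 3, with |L_tot| = ℏ√(3·4) = 2√3 ℏ.
The minimum angle with z is arccos(3/√12) ≈ 30.0°.

θ_min ≈ 30.0°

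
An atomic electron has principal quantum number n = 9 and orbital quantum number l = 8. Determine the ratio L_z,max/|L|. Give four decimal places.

L_z,max/|L| = 0.9428

|L| = 6√2 ℏ ≈ 8.4853ℏ, while L_z,max = lℏ = 8ℏ.
L_z,max/|L| = 8/√72 = 0.9428.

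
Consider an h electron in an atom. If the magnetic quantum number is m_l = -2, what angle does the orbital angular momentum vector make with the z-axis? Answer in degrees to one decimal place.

H corresponds to l = 5.
|L| = ℏ√(l(l+1)) = √30 ℏ.
L_z = m_l ℏ = −2ℏ.
cos θ = L_z/|L| = -2/√30, so θ ≈ 111.4°.

θ ≈ 111.4°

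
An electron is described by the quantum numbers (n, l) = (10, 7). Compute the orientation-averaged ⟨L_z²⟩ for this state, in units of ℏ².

⟨L_z²⟩ = 18.67 ℏ²

m_l ∈ {-7, -6, -5, -4, -3, -2, -1, 0, 1, 2, 3, 4, 5, 6, 7}.
⟨L_z²⟩ = ℏ²·l(l+1)/3 = 18.67ℏ².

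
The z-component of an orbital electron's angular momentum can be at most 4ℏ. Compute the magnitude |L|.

The maximum L_z equals lℏ, giving l = 4.
|L| = √(l(l+1)) ℏ = 2√5 ℏ.

|L| = 2√5 ℏ ≈ 4.472ℏ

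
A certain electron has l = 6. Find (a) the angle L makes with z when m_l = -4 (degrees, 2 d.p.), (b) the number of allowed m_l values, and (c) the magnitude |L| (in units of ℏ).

For m_l = -4: cos θ = -4/√42, θ ≈ 128.11°.
There are 2l+1 = 13 values of m_l.
|L| = ℏ√(6·7) = √42 ℏ ≈ 6.481ℏ.

θ(m_l=-4) ≈ 128.11°; 13 values; |L| = √42 ℏ ≈ 6.481ℏ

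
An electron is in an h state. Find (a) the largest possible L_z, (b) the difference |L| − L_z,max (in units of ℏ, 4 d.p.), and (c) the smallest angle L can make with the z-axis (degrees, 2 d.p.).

L_z,max = 5ℏ; |L|−L_z,max ≈ 0.4772ℏ; θ_min ≈ 24.09°

For an h orbital, l = 5.
L_z,max = lℏ = 5ℏ.
|L| − L_z,max = (√30 − 5)ℏ ≈ 0.4772ℏ.
cos θ_min = 5/√30, so θ_min ≈ 24.09°.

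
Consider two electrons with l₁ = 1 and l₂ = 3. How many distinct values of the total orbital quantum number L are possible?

3

The total orbital quantum number L ranges from |l₁ − l₂| to l₁ + l₂ in integer steps.
L ∈ {2, 3, 4}.
That is 3 values.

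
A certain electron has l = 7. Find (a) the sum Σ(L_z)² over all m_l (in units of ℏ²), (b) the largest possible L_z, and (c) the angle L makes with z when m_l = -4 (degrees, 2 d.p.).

Σ m_l² = 280, so Σ(L_z)² = 280 ℏ².
L_z,max = lℏ = 7ℏ.
For m_l = -4: cos θ = -4/√56, θ ≈ 122.31°.

Σ(L_z)² = 280 ℏ²; L_z,max = 7ℏ; θ(m_l=-4) ≈ 122.31°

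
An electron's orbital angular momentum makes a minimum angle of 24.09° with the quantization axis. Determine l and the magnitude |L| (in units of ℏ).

cos θ_min = l/√(l(l+1)) = √(l/(l+1)), so l/(l+1) = cos²(24.09°) = 0.8334.
l = cos²θ/sin²θ ≈ 5.
Then |L| = ℏ√(5·6) = √30 ℏ.

l = 5, |L| = √30 ℏ ≈ 5.477ℏ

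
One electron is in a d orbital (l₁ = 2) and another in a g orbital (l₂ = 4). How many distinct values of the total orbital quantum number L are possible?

L runs from |2 − 4| = 2 to 2 + 4 = 6.
L ∈ {2, 3, 4, 5, 6}.
That is 5 values.

5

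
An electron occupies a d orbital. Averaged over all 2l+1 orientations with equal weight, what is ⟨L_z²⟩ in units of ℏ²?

⟨L_z²⟩ = 2 ℏ²

For a d orbital, l = 2.
The allowed m_l values are -2, -1, 0, 1, 2.
⟨L_z²⟩ = ℏ²·l(l+1)/3 = 2ℏ².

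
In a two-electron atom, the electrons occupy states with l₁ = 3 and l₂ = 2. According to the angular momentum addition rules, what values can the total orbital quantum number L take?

L = 1, 2, 3, 4, 5

The total orbital quantum number L ranges from |l₁ − l₂| to l₁ + l₂ in integer steps.
L ∈ {1, 2, 3, 4, 5}.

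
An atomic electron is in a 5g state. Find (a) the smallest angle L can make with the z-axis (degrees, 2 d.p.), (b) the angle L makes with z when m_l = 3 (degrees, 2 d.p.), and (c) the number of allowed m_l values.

The 5g subshell has l = 4.
cos θ_min = 4/√20, so θ_min ≈ 26.57°.
For m_l = 3: cos θ = 3/√20, θ ≈ 47.87°.
There are 2l+1 = 9 values of m_l.

θ_min ≈ 26.57°; θ(m_l=3) ≈ 47.87°; 9 values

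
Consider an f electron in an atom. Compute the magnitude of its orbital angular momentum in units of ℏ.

|L| = 2√3 ℏ ≈ 3.464ℏ

An f state has l = 3.
|L| = ℏ√(l(l+1)) = ℏ√(3·4) = 2√3 ℏ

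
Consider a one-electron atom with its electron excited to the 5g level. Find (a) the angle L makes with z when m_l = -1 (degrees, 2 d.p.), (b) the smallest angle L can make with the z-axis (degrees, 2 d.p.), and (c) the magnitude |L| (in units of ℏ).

The 5g level has l = 4.
For m_l = -1: cos θ = -1/√20, θ ≈ 102.92°.
cos θ_min = 4/√20, so θ_min ≈ 26.57°.
|L| = ℏ√(4·5) = 2√5 ℏ ≈ 4.472ℏ.

θ(m_l=-1) ≈ 102.92°; θ_min ≈ 26.57°; |L| = 2√5 ℏ ≈ 4.472ℏ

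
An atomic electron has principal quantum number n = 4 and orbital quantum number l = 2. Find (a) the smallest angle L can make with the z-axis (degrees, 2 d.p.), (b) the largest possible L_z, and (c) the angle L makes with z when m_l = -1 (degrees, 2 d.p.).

cos θ_min = 2/√6, so θ_min ≈ 35.26°.
L_z,max = lℏ = 2ℏ.
For m_l = -1: cos θ = -1/√6, θ ≈ 114.09°.

θ_min ≈ 35.26°; L_z,max = 2ℏ; θ(m_l=-1) ≈ 114.09°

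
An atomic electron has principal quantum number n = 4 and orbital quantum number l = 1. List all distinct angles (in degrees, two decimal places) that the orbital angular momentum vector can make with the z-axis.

θ ∈ {45.00°, 90.00°, 135.00°}

|L| = ℏ√(l(l+1)) = √2 ℏ.
cos θ = m_l/√2 for each m_l ∈ {-1, 0, 1}.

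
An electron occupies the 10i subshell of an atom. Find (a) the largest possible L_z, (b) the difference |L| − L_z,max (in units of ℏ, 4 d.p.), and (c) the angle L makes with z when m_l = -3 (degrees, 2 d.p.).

L_z,max = 6ℏ; |L|−L_z,max ≈ 0.4807ℏ; θ(m_l=-3) ≈ 117.58°

10i means n = 10, l = 6.
L_z,max = lℏ = 6ℏ.
|L| − L_z,max = (√42 − 6)ℏ ≈ 0.4807ℏ.
For m_l = -3: cos θ = -3/√42, θ ≈ 117.58°.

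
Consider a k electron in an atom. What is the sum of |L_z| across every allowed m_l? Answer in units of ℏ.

Σ|L_z| = 56 ℏ

The letter k corresponds to l = 7.
m_l ∈ {-7, -6, -5, -4, -3, -2, -1, 0, 1, 2, 3, 4, 5, 6, 7}.
Σ|m_l| = 2·7(7+1)/2 = 56.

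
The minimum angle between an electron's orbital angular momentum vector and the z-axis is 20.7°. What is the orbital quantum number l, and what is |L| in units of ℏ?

l = 7, |L| = 2√14 ℏ ≈ 7.483ℏ

cos θ_min = l/√(l(l+1)) = √(l/(l+1)), so l/(l+1) = cos²(20.7°) = 0.8751.
Thus l = 0.8751/(1 − 0.8751) ≈ 7.
Then |L| = ℏ√(7·8) = 2√14 ℏ.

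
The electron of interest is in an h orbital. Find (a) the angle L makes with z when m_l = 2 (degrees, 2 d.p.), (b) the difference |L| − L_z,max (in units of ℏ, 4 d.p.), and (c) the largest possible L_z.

θ(m_l=2) ≈ 68.58°; |L|−L_z,max ≈ 0.4772ℏ; L_z,max = 5ℏ

For an h orbital, l = 5.
For m_l = 2: cos θ = 2/√30, θ ≈ 68.58°.
|L| − L_z,max = (√30 − 5)ℏ ≈ 0.4772ℏ.
L_z,max = lℏ = 5ℏ.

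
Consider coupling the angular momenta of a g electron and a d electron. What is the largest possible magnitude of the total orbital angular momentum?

|L_tot|_max = √42 ℏ ≈ 6.481ℏ

By the triangle rule, |l₁ − l₂| ≤ L ≤ l₁ + l₂.
Allowed values: L = 2, 3, 4, 5, 6.
The largest magnitude corresponds to L = 6: |L_tot| = ℏ√(6·7) = √42 ℏ.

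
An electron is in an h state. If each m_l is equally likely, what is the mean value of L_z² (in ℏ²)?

For an h orbital, l = 5.
The allowed m_l values are -5, -4, -3, -2, -1, 0, 1, 2, 3, 4, 5.
Average of L_z² over 11 states: 110/11 ℏ² = 10 ℏ².

⟨L_z²⟩ = 10 ℏ²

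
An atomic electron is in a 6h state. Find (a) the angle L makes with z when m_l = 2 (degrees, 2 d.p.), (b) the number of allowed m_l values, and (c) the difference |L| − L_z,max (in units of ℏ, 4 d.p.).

6h means n = 6, l = 5.
For m_l = 2: cos θ = 2/√30, θ ≈ 68.58°.
There are 2l+1 = 11 values of m_l.
|L| − L_z,max = (√30 − 5)ℏ ≈ 0.4772ℏ.

θ(m_l=2) ≈ 68.58°; 11 values; |L|−L_z,max ≈ 0.4772ℏ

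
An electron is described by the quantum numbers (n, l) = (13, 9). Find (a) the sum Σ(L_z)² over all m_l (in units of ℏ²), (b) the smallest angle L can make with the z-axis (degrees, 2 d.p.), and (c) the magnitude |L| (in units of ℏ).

Σ m_l² = 570, so Σ(L_z)² = 570 ℏ².
cos θ_min = 9/√90, so θ_min ≈ 18.43°.
|L| = ℏ√(9·10) = 3√10 ℏ ≈ 9.487ℏ.

Σ(L_z)² = 570 ℏ²; θ_min ≈ 18.43°; |L| = 3√10 ℏ ≈ 9.487ℏ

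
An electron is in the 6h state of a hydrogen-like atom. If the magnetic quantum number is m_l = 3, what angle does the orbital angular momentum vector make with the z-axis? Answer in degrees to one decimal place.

For 6h, l = 5.
|L| = ℏ√(l(l+1)) = √30 ℏ.
L_z = m_l ℏ = 3ℏ.
cos θ = L_z/|L| = 3/√30, so θ ≈ 56.8°.

θ ≈ 56.8°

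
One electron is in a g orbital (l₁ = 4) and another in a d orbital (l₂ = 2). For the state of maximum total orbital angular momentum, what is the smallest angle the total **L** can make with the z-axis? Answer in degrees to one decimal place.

θ_min ≈ 22.2°

The total orbital quantum number L ranges from |l₁ − l₂| to l₁ + l₂ in integer steps.
So L can be 2, 3, 4, 5, 6.
The maximum is L = 6, with |L_tot| = ℏ√(6·7) = √42 ℏ.
The minimum angle with z is arccos(6/√42) ≈ 22.2°.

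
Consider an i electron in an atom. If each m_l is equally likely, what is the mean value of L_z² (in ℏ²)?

⟨L_z²⟩ = 14 ℏ²

The letter i corresponds to l = 6.
m_l runs from −6 to 6, i.e. {-6, -5, -4, -3, -2, -1, 0, 1, 2, 3, 4, 5, 6}.
⟨L_z²⟩ = ℏ²·l(l+1)/3 = 14ℏ².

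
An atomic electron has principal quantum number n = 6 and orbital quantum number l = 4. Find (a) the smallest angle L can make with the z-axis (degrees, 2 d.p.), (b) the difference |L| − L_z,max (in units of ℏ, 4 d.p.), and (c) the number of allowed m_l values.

cos θ_min = 4/√20, so θ_min ≈ 26.57°.
|L| − L_z,max = (2√5 − 4)ℏ ≈ 0.4721ℏ.
There are 2l+1 = 9 values of m_l.

θ_min ≈ 26.57°; |L|−L_z,max ≈ 0.4721ℏ; 9 values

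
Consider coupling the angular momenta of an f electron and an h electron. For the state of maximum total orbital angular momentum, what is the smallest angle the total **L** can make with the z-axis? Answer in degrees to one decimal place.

θ_min ≈ 19.5°

By the triangle rule, |l₁ − l₂| ≤ L ≤ l₁ + l₂.
L ∈ {2, 3, 4, 5, 6, 7, 8}.
The maximum is L = 8, with |L_tot| = ℏ√(8·9) = 6√2 ℏ.
The minimum angle with z is arccos(8/√72) ≈ 19.5°.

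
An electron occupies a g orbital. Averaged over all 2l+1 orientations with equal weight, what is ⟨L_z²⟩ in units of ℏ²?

The letter g corresponds to l = 4.
m_l runs from −4 to 4, i.e. {-4, -3, -2, -1, 0, 1, 2, 3, 4}.
⟨L_z²⟩ = ℏ²·l(l+1)/3 = 6.667ℏ².

⟨L_z²⟩ = 6.667 ℏ²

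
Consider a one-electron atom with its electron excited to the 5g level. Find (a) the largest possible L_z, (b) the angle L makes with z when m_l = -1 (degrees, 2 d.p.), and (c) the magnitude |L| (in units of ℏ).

The 5g level has l = 4.
L_z,max = lℏ = 4ℏ.
For m_l = -1: cos θ = -1/√20, θ ≈ 102.92°.
|L| = ℏ√(4·5) = 2√5 ℏ ≈ 4.472ℏ.

L_z,max = 4ℏ; θ(m_l=-1) ≈ 102.92°; |L| = 2√5 ℏ ≈ 4.472ℏ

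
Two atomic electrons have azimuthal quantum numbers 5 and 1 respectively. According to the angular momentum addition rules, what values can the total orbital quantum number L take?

L runs from |5 − 1| = 4 to 5 + 1 = 6.
L ∈ {4, 5, 6}.

L = 4, 5, 6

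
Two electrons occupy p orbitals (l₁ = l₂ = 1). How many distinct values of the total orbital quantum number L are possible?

3

The total orbital quantum number L ranges from |l₁ − l₂| to l₁ + l₂ in integer steps.
So L can be 0, 1, 2.
That is 3 values.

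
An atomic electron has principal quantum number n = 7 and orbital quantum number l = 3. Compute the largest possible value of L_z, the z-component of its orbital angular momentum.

L_z,max = 3ℏ

L_z = m_l ℏ with m_l ∈ {−3, …, 3}; the maximum is m_l = 3.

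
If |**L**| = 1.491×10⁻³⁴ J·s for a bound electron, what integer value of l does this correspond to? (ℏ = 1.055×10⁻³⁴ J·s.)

l = 1

Dividing by ℏ: |L|/ℏ ≈ 1.413.
Set l(l+1) = 2.00; the integer solution is l = 1.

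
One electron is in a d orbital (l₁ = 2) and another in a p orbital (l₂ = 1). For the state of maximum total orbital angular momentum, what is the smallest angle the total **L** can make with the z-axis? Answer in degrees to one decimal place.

θ_min ≈ 30.0°

L runs from |2 − 1| = 1 to 2 + 1 = 3.
Allowed values: L = 1, 2, 3.
The maximum is L = 3, with |L_tot| = ℏ√(3·4) = 2√3 ℏ.
The minimum angle with z is arccos(3/√12) ≈ 30.0°.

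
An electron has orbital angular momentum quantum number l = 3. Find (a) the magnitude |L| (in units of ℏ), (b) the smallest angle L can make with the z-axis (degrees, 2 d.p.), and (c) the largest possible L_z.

|L| = 2√3 ℏ ≈ 3.464ℏ; θ_min ≈ 30.00°; L_z,max = 3ℏ

|L| = ℏ√(3·4) = 2√3 ℏ ≈ 3.464ℏ.
cos θ_min = 3/√12, so θ_min ≈ 30.00°.
L_z,max = lℏ = 3ℏ.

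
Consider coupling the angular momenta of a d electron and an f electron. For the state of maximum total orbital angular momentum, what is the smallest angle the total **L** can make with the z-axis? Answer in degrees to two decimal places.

By the triangle rule, |l₁ − l₂| ≤ L ≤ l₁ + l₂.
L ∈ {1, 2, 3, 4, 5}.
The maximum is L = 5, with |L_tot| = ℏ√(5·6) = √30 ℏ.
The minimum angle with z is arccos(5/√30) ≈ 24.09°.

θ_min ≈ 24.09°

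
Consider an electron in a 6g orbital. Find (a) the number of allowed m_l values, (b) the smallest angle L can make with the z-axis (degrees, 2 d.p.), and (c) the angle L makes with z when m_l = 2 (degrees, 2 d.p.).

6g means n = 6, l = 4.
There are 2l+1 = 9 values of m_l.
cos θ_min = 4/√20, so θ_min ≈ 26.57°.
For m_l = 2: cos θ = 2/√20, θ ≈ 63.43°.

9 values; θ_min ≈ 26.57°; θ(m_l=2) ≈ 63.43°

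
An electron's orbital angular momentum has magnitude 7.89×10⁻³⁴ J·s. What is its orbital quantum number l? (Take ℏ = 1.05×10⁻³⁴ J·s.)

In units of ℏ, |L| ≈ 7.514.
Set l(l+1) = 56.46; the integer solution is l = 7.

l = 7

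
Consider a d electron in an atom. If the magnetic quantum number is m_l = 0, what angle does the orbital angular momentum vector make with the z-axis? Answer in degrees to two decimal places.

For a d orbital, l = 2.
|L| = ℏ√(l(l+1)) = √6 ℏ.
L_z = m_l ℏ = 0ℏ.
cos θ = L_z/|L| = 0/√6, so θ ≈ 90.00°.

θ ≈ 90.00°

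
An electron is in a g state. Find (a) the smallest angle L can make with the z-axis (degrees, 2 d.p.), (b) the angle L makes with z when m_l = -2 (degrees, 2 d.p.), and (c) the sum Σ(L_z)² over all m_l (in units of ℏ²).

The letter g corresponds to l = 4.
cos θ_min = 4/√20, so θ_min ≈ 26.57°.
For m_l = -2: cos θ = -2/√20, θ ≈ 116.57°.
Σ m_l² = 60, so Σ(L_z)² = 60 ℏ².

θ_min ≈ 26.57°; θ(m_l=-2) ≈ 116.57°; Σ(L_z)² = 60 ℏ²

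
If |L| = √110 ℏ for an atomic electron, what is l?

(|L|/ℏ)² = l(l+1) = 110.
Solving: l = 10.

l = 10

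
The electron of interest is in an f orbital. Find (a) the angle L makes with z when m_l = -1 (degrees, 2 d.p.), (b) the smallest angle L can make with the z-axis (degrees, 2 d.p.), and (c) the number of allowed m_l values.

θ(m_l=-1) ≈ 106.78°; θ_min ≈ 30.00°; 7 values

For an f orbital, l = 3.
For m_l = -1: cos θ = -1/√12, θ ≈ 106.78°.
cos θ_min = 3/√12, so θ_min ≈ 30.00°.
There are 2l+1 = 7 values of m_l.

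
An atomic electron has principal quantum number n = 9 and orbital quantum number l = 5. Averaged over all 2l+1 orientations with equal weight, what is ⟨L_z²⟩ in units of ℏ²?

⟨L_z²⟩ = 10 ℏ²

m_l runs from −5 to 5, i.e. {-5, -4, -3, -2, -1, 0, 1, 2, 3, 4, 5}.
⟨L_z²⟩ = ℏ²·(Σ m_l²)/(2l+1) = ℏ²·110/11 = 10ℏ².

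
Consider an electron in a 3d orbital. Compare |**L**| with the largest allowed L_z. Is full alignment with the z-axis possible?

3d means n = 3, l = 2.
|L| = √6 ℏ ≈ 2.4495ℏ, while L_z,max = lℏ = 2ℏ.
Since |L| > L_z,max, the vector can never point exactly along z; the closest it comes is θ_min = arccos(2/√6) ≈ 35.3°.

No: L_z,max = 2ℏ < |L| = √6 ℏ ≈ 2.449ℏ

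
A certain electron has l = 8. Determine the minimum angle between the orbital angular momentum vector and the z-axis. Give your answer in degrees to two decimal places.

θ_min ≈ 19.47°

|L|² = l(l+1)ℏ² = 72ℏ², so |L| = 6√2 ℏ.
The smallest angle corresponds to the largest L_z, i.e. m_l = l = 8, giving L_z = 8ℏ.
cos θ_min = 8/√72, so θ_min ≈ 19.47°.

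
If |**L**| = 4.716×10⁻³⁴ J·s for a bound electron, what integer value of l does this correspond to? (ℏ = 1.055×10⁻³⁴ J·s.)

l = 4

|L|/ℏ = (4.716×10⁻³⁴)/(1.055×10⁻³⁴) ≈ 4.470.
(|L|/ℏ)² = l(l+1) ≈ 19.98 ⇒ l = 4.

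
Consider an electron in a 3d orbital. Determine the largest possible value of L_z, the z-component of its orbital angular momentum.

3d means n = 3, l = 2.
L_z = m_l ℏ with m_l ∈ {−2, …, 2}; the maximum is m_l = 2.

L_z,max = 2ℏ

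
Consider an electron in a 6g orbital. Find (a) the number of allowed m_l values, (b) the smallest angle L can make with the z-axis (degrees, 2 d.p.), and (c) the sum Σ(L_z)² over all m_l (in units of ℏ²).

For 6g, l = 4.
There are 2l+1 = 9 values of m_l.
cos θ_min = 4/√20, so θ_min ≈ 26.57°.
Σ m_l² = 60, so Σ(L_z)² = 60 ℏ².

9 values; θ_min ≈ 26.57°; Σ(L_z)² = 60 ℏ²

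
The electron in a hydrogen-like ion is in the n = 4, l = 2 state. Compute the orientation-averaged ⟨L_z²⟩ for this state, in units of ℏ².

m_l ∈ {-2, -1, 0, 1, 2}.
⟨L_z²⟩ = ℏ²·l(l+1)/3 = 2ℏ².

⟨L_z²⟩ = 2 ℏ²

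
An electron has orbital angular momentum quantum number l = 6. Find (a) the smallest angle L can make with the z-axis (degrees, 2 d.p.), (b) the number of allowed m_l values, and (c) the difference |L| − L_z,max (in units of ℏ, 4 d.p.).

cos θ_min = 6/√42, so θ_min ≈ 22.21°.
There are 2l+1 = 13 values of m_l.
|L| − L_z,max = (√42 − 6)ℏ ≈ 0.4807ℏ.

θ_min ≈ 22.21°; 13 values; |L|−L_z,max ≈ 0.4807ℏ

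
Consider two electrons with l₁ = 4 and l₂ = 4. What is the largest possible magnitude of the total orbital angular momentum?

L runs from |4 − 4| = 0 to 4 + 4 = 8.
Allowed values: L = 0, 1, 2, 3, 4, 5, 6, 7, 8.
The largest magnitude corresponds to L = 8: |L_tot| = ℏ√(8·9) = 6√2 ℏ.

|L_tot|_max = 6√2 ℏ ≈ 8.485ℏ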